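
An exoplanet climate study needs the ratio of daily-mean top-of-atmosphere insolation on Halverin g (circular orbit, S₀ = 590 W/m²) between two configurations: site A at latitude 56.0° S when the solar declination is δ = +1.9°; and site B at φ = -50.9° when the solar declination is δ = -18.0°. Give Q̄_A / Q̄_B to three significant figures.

— Configuration A (φ=-56.0°):
cos H₀ = −tan(-56.0°) tan(+1.900°) = 0.0492, H₀ = 1.5216 rad.
Bracket: H₀ sin φ sin δ + cos φ cos δ sin H₀ = 1.5216×-0.82904×0.03316 + 0.55919×0.99945×0.99879 = -0.041830 + 0.558206 = 0.516376.
Q̄ = (S₀/π) × [bracket] = (590/π) × 0.516376 = 96.977 W/m².
— Configuration B (φ=-50.9°):
cos H₀ = −tan(-50.9°) tan(-18.000°) = -0.3998, H₀ = 1.9821 rad.
Bracket: H₀ sin φ sin δ + cos φ cos δ sin H₀ = 1.9821×-0.77605×-0.30902 + 0.63068×0.95106×0.91660 = 0.475337 + 0.549790 = 1.025127.
Q̄ = (S₀/π) × [bracket] = (590/π) × 1.025127 = 192.52 W/m².
Ratio Q̄_A / Q̄_B = 96.977 / 192.52 = 0.5037.

Q̄_A / Q̄_B ≈ 0.504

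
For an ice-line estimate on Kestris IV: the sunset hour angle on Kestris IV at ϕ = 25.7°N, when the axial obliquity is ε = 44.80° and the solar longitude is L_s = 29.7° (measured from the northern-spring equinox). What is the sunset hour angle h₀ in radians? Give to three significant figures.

Solar declination: sin δ = sin ε · sin L_s = sin 44.80° × sin 29.7° = 0.34912, so δ = +20.433°.
cos h₀ = −tan ϕ · tan δ = −tan(+25.7°) × tan(+20.433°) = -0.1793, so h₀ = 1.7511 rad = 100.33°.

h₀ = 1.75 rad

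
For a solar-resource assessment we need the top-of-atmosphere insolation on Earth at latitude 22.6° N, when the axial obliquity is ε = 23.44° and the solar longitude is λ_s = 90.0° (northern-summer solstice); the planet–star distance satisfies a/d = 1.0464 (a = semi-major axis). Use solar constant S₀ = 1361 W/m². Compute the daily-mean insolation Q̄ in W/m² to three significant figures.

Solar declination: sin δ = sin ε · sin λ_s = sin 23.44° × sin 90.0° = 0.39779, so δ = +23.440°.
cos H₀ = −tan(+22.6°) tan(+23.440°) = -0.1805, H₀ = 1.7523 rad.
Bracket: H₀ sin φ sin δ + cos φ cos δ sin H₀ = 1.7523×0.38430×0.39779 + 0.92321×0.91748×0.98358 = 0.267875 + 0.833119 = 1.100994.
Inverse-square distance factor (a/d)² = 1.0464² = 1.094953.
Q̄ = (S₀/π) × 1.094953 × [bracket] = (1361/π) × 1.094953 × 1.100994 = 522.3 W/m².

Q̄ ≈ 522 W/m²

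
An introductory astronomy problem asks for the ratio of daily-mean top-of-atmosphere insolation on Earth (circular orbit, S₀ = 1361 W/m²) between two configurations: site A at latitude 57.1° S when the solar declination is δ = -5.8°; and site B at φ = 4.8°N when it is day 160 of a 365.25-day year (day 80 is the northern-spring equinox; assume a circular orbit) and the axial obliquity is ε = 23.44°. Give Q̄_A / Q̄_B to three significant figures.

— Configuration A (φ=-57.1°):
cos H₀ = −tan(-57.1°) tan(-5.800°) = -0.1570, H₀ = 1.7285 rad.
Bracket: H₀ sin φ sin δ + cos φ cos δ sin H₀ = 1.7285×-0.83962×-0.10106 + 0.54317×0.99488×0.98760 = 0.146667 + 0.533688 = 0.680355.
Q̄ = (S₀/π) × [bracket] = (1361/π) × 0.680355 = 294.74 W/m².
— Configuration B (φ=+4.8°):
Solar longitude: λ_s = 360° × (160 − 80)/365.25 = 78.850°.
sin δ = sin 23.44° × sin 78.850° = 0.39028, so δ = +22.972°.
cos H₀ = −tan(+4.8°) tan(+22.972°) = -0.0356, H₀ = 1.6064 rad.
Bracket: H₀ sin φ sin δ + cos φ cos δ sin H₀ = 1.6064×0.08368×0.39028 + 0.99649×0.92070×0.99937 = 0.052463 + 0.916890 = 0.969353.
Q̄ = (S₀/π) × [bracket] = (1361/π) × 0.969353 = 419.94 W/m².
Ratio Q̄_A / Q̄_B = 294.74 / 419.94 = 0.7019.

Q̄_A / Q̄_B ≈ 0.702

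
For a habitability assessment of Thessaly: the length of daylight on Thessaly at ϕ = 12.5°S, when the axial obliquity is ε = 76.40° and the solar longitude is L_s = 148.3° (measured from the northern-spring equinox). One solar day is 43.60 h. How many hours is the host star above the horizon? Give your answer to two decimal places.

19.97 h

Solar declination: sin δ = sin ε · sin L_s = sin 76.40° × sin 148.3° = 0.51074, so δ = +30.713°.
cos h₀ = −tan ϕ · tan δ = −tan(-12.5°) × tan(+30.713°) = 0.1317, so h₀ = 1.4387 rad = 82.43°.
Daylight = 2h₀/(2π) × 43.60 h = (1.4387/π) × 43.60 = 19.97 h.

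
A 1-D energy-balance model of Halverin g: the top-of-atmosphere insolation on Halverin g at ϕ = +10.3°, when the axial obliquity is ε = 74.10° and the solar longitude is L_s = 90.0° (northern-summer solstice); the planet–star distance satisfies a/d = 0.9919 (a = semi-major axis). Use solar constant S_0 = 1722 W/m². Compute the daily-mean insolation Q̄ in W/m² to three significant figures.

Solar declination: sin δ = sin ε · sin L_s = sin 74.10° × sin 90.0° = 0.96174, so δ = +74.100°.
cos h₀ = −tan(+10.3°) tan(+74.100°) = -0.6380, h₀ = 2.2627 rad.
Bracket: h₀ sin ϕ sin δ + cos ϕ cos δ sin h₀ = 2.2627×0.17880×0.96174 + 0.98389×0.27396×0.77006 = 0.389092 + 0.207567 = 0.596659.
Inverse-square distance factor (a/d)² = 0.9919² = 0.983866.
Q̄ = (S_0/π) × 0.983866 × [bracket] = (1722/π) × 0.983866 × 0.596659 = 321.8 W/m².

Q̄ ≈ 322 W/m²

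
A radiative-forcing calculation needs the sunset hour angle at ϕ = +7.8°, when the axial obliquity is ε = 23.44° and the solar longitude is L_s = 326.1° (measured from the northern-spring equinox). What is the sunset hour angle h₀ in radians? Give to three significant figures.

h₀ = 1.54 rad

Solar declination: sin δ = sin ε · sin L_s = sin 23.44° × sin 326.1° = -0.22186, so δ = -12.819°.
cos h₀ = −tan ϕ · tan δ = −tan(+7.8°) × tan(-12.819°) = 0.0312, so h₀ = 1.5396 rad = 88.21°.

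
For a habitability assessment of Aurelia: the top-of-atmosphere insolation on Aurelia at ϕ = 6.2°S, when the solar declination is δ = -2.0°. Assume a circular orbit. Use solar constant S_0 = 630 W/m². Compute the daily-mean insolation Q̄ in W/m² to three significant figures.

Q̄ ≈ 200 W/m²

cos h₀ = −tan(-6.2°) tan(-2.000°) = -0.0038, h₀ = 1.5746 rad.
Bracket: h₀ sin ϕ sin δ + cos ϕ cos δ sin h₀ = 1.5746×-0.10800×-0.03490 + 0.99415×0.99939×0.99999 = 0.005935 + 0.993534 = 0.999469.
Q̄ = (S_0/π) × [bracket] = (630/π) × 0.999469 = 200.4 W/m².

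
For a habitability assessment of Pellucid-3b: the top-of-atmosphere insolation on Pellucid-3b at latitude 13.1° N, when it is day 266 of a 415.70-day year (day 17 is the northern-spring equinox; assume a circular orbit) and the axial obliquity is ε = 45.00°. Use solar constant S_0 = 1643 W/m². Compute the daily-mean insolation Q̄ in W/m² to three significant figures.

Q̄ ≈ 390 W/m²

Solar longitude: L_s = 360° × (266 − 17)/415.70 = 215.636°.
sin δ = sin 45.00° × sin 215.636° = -0.41199, so δ = -24.330°.
cos h₀ = −tan(+13.1°) tan(-24.330°) = 0.1052, h₀ = 1.4654 rad.
Bracket: h₀ sin ϕ sin δ + cos ϕ cos δ sin h₀ = 1.4654×0.22665×-0.41199 + 0.97398×0.91119×0.99445 = -0.136835 + 0.882555 = 0.745720.
Q̄ = (S_0/π) × [bracket] = (1643/π) × 0.745720 = 390.0 W/m².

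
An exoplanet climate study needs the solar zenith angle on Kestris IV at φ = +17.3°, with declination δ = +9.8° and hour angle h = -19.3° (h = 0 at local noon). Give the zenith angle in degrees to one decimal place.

cos θ_z = sin φ sin δ + cos φ cos δ cos h = 0.050616 + 0.887955 = 0.938571.
θ_z = arccos(0.938571) = 20.2°.

θ_z = 20.2°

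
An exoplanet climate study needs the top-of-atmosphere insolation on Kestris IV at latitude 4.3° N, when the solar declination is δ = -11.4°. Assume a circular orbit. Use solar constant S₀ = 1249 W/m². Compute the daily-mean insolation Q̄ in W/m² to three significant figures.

cos H₀ = −tan(+4.3°) tan(-11.400°) = 0.0152, H₀ = 1.5556 rad.
Bracket: H₀ sin φ sin δ + cos φ cos δ sin H₀ = 1.5556×0.07498×-0.19766 + 0.99719×0.98027×0.99989 = -0.023055 + 0.977408 = 0.954353.
Q̄ = (S₀/π) × [bracket] = (1249/π) × 0.954353 = 379.4 W/m².

Q̄ ≈ 379 W/m²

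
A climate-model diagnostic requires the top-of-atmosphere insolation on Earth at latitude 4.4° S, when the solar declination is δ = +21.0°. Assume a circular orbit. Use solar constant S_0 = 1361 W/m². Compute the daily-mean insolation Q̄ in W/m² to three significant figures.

cos h₀ = −tan(-4.4°) tan(+21.000°) = 0.0295, h₀ = 1.5413 rad.
Bracket: h₀ sin ϕ sin δ + cos ϕ cos δ sin h₀ = 1.5413×-0.07672×0.35837 + 0.99705×0.93358×0.99956 = -0.042377 + 0.930416 = 0.888039.
Q̄ = (S_0/π) × [bracket] = (1361/π) × 0.888039 = 384.7 W/m².

Q̄ ≈ 385 W/m²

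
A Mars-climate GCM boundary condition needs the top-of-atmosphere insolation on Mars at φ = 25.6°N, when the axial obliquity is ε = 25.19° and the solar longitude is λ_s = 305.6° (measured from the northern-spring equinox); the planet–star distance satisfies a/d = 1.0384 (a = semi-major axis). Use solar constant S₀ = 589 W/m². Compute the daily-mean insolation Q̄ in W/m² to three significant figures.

Solar declination: sin δ = sin ε · sin λ_s = sin 25.19° × sin 305.6° = -0.34607, so δ = -20.247°.
cos H₀ = −tan(+25.6°) tan(-20.247°) = 0.1767, H₀ = 1.3931 rad.
Bracket: H₀ sin φ sin δ + cos φ cos δ sin H₀ = 1.3931×0.43209×-0.34607 + 0.90183×0.93821×0.98426 = -0.208315 + 0.832788 = 0.624473.
Inverse-square distance factor (a/d)² = 1.0384² = 1.078275.
Q̄ = (S₀/π) × 1.078275 × [bracket] = (589/π) × 1.078275 × 0.624473 = 126.2 W/m².

Q̄ ≈ 126 W/m²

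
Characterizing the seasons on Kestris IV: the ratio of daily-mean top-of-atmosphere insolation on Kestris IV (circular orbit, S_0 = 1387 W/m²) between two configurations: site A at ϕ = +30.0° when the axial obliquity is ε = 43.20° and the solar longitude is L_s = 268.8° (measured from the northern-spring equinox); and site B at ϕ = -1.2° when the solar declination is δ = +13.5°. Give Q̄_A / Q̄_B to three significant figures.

— Configuration A (ϕ=+30.0°):
Solar declination: sin δ = sin ε · sin L_s = sin 43.20° × sin 268.8° = -0.68440, so δ = -43.188°.
cos h₀ = −tan(+30.0°) tan(-43.188°) = 0.5419, h₀ = 0.9980 rad.
Bracket: h₀ sin ϕ sin δ + cos ϕ cos δ sin h₀ = 0.9980×0.50000×-0.68440 + 0.86603×0.72911×0.84041 = -0.341516 + 0.530661 = 0.189145.
Q̄ = (S_0/π) × [bracket] = (1387/π) × 0.189145 = 83.507 W/m².
— Configuration B (ϕ=-1.2°):
cos h₀ = −tan(-1.2°) tan(+13.500°) = 0.0050, h₀ = 1.5658 rad.
Bracket: h₀ sin ϕ sin δ + cos ϕ cos δ sin h₀ = 1.5658×-0.02094×0.23345 + 0.99978×0.97237×0.99999 = -0.007654 + 0.972146 = 0.964492.
Q̄ = (S_0/π) × [bracket] = (1387/π) × 0.964492 = 425.82 W/m².
Ratio Q̄_A / Q̄_B = 83.507 / 425.82 = 0.1961.

Q̄_A / Q̄_B ≈ 0.196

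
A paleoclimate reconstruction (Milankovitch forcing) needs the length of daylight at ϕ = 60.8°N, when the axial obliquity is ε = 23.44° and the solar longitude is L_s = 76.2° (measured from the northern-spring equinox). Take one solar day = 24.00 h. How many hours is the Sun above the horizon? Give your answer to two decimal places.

18.47 h

Solar declination: sin δ = sin ε · sin L_s = sin 23.44° × sin 76.2° = 0.38631, so δ = +22.725°.
cos h₀ = −tan ϕ · tan δ = −tan(+60.8°) × tan(+22.725°) = -0.7494, so h₀ = 2.4179 rad = 138.54°.
Daylight = 2h₀/(2π) × 24.00 h = (2.4179/π) × 24.00 = 18.47 h.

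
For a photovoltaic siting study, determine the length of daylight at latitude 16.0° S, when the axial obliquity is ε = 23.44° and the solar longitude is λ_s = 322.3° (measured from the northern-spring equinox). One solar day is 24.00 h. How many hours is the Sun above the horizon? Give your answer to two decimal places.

Solar declination: sin δ = sin ε · sin λ_s = sin 23.44° × sin 322.3° = -0.24326, so δ = -14.079°.
cos H₀ = −tan φ · tan δ = −tan(-16.0°) × tan(-14.079°) = -0.0719, so H₀ = 1.6428 rad = 94.12°.
Daylight = 2H₀/(2π) × 24.00 h = (1.6428/π) × 24.00 = 12.55 h.

12.55 h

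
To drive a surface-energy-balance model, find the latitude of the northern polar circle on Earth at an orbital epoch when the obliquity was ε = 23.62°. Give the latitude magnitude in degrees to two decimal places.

The polar circle is the lowest latitude that experiences at least one full rotation of continuous daylight at the northern-summer solstice; it lies at |φ| = 90° − ε = 90° − 23.62° = 66.38°.

66.38°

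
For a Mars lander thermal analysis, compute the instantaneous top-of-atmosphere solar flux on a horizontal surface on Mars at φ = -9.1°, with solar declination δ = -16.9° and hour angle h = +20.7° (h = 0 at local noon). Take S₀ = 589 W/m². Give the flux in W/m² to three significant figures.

548 W/m²

cos θ_z = sin φ sin δ + cos φ cos δ cos h = 0.045977 + 0.883780 = 0.929757.
Flux = S₀ · cos θ_z = 589 × 0.929757 = 547.6 W/m².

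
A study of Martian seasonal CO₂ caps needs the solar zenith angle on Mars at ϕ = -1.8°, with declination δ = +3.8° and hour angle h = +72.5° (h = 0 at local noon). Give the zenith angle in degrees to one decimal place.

cos θ_z = sin ϕ sin δ + cos ϕ cos δ cos h = -0.002082 + 0.299897 = 0.297815.
θ_z = arccos(0.297815) = 72.7°.

θ_z = 72.7°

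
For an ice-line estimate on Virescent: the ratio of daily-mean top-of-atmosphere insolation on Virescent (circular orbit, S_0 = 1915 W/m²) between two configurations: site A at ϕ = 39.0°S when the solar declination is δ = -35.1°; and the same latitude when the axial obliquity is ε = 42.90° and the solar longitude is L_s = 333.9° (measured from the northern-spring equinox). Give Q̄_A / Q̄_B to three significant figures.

Q̄_A / Q̄_B ≈ 1.23

— Configuration A (ϕ=-39.0°):
cos h₀ = −tan(-39.0°) tan(-35.100°) = -0.5691, h₀ = 2.1762 rad.
Bracket: h₀ sin ϕ sin δ + cos ϕ cos δ sin h₀ = 2.1762×-0.62932×-0.57501 + 0.77715×0.81815×0.82225 = 0.787491 + 0.522807 = 1.310298.
Q̄ = (S_0/π) × [bracket] = (1915/π) × 1.310298 = 798.71 W/m².
— Configuration B (ϕ=-39.0°):
Solar declination: sin δ = sin ε · sin L_s = sin 42.90° × sin 333.9° = -0.29948, so δ = -17.426°.
cos h₀ = −tan(-39.0°) tan(-17.426°) = -0.2542, h₀ = 1.8278 rad.
Bracket: h₀ sin ϕ sin δ + cos ϕ cos δ sin h₀ = 1.8278×-0.62932×-0.29948 + 0.77715×0.95410×0.96716 = 0.344483 + 0.717129 = 1.061612.
Q̄ = (S_0/π) × [bracket] = (1915/π) × 1.061612 = 647.12 W/m².
Ratio Q̄_A / Q̄_B = 798.71 / 647.12 = 1.234.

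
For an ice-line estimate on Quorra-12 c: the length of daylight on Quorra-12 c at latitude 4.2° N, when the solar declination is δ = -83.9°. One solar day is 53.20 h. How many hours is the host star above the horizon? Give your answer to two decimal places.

cos H₀ = −tan φ · tan δ = −tan(+4.2°) × tan(-83.900°) = 0.6872, so H₀ = 0.8132 rad = 46.59°.
Daylight = 2H₀/(2π) × 53.20 h = (0.8132/π) × 53.20 = 13.77 h.

13.77 h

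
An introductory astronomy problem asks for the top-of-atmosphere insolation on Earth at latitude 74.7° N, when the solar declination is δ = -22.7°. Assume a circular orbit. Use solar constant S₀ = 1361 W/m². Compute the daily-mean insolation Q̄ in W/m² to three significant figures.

Q̄ ≈ 0.00 W/m²

cos H₀ = −tan(+74.7°) tan(-22.700°) = 1.5291 ≥ 1 ⇒ polar night, H₀ = 0 and Q̄ = 0.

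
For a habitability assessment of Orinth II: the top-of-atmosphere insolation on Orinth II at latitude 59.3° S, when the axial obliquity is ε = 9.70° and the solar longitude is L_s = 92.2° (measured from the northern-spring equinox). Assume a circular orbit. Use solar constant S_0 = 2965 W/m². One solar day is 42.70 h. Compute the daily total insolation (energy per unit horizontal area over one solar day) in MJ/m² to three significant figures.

43.1 MJ/m²

Solar declination: sin δ = sin ε · sin L_s = sin 9.70° × sin 92.2° = 0.16837, so δ = +9.693°.
cos h₀ = −tan(-59.3°) tan(+9.693°) = 0.2877, h₀ = 1.2790 rad.
Bracket: h₀ sin ϕ sin δ + cos ϕ cos δ sin h₀ = 1.2790×-0.85985×0.16837 + 0.51054×0.98572×0.95773 = -0.185165 + 0.481977 = 0.296812.
Q̄ = (S_0/π) × [bracket] = (2965/π) × 0.296812 = 280.13 W/m².
Daily total = Q̄ × 42.70 h × 3600 s/h = 280.13 × 42.70 × 3600 / 10⁶ = 43.06 MJ/m².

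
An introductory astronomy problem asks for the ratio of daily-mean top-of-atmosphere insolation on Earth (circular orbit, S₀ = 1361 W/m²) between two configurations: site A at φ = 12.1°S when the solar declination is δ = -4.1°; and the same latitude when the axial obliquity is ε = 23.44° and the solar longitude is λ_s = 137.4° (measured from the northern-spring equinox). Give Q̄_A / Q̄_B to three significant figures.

— Configuration A (φ=-12.1°):
cos H₀ = −tan(-12.1°) tan(-4.100°) = -0.0154, H₀ = 1.5862 rad.
Bracket: H₀ sin φ sin δ + cos φ cos δ sin H₀ = 1.5862×-0.20962×-0.07150 + 0.97778×0.99744×0.99988 = 0.023774 + 0.975160 = 0.998934.
Q̄ = (S₀/π) × [bracket] = (1361/π) × 0.998934 = 432.76 W/m².
— Configuration B (φ=-12.1°):
Solar declination: sin δ = sin ε · sin λ_s = sin 23.44° × sin 137.4° = 0.26925, so δ = +15.620°.
cos H₀ = −tan(-12.1°) tan(+15.620°) = 0.0599, H₀ = 1.5108 rad.
Bracket: H₀ sin φ sin δ + cos φ cos δ sin H₀ = 1.5108×-0.20962×0.26925 + 0.97778×0.96307×0.99820 = -0.085270 + 0.939976 = 0.854706.
Q̄ = (S₀/π) × [bracket] = (1361/π) × 0.854706 = 370.28 W/m².
Ratio Q̄_A / Q̄_B = 432.76 / 370.28 = 1.169.

Q̄_A / Q̄_B ≈ 1.17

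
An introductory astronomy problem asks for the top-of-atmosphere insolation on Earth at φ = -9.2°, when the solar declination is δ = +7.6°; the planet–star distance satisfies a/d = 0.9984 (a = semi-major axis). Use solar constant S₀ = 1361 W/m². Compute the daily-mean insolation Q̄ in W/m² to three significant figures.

cos H₀ = −tan(-9.2°) tan(+7.600°) = 0.0216, H₀ = 1.5492 rad.
Bracket: H₀ sin φ sin δ + cos φ cos δ sin H₀ = 1.5492×-0.15988×0.13226 + 0.98714×0.99122×0.99977 = -0.032759 + 0.978248 = 0.945489.
Inverse-square distance factor (a/d)² = 0.9984² = 0.996803.
Q̄ = (S₀/π) × 0.996803 × [bracket] = (1361/π) × 0.996803 × 0.945489 = 408.3 W/m².

Q̄ ≈ 408 W/m²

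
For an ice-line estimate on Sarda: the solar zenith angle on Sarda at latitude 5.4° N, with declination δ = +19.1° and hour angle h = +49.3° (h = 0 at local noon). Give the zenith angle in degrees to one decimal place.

θ_z = 49.9°

cos θ_z = sin φ sin δ + cos φ cos δ cos h = 0.030794 + 0.613465 = 0.644259.
θ_z = arccos(0.644259) = 49.9°.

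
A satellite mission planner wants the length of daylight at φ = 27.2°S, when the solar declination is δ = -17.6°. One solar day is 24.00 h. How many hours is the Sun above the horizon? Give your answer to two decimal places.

cos H₀ = −tan φ · tan δ = −tan(-27.2°) × tan(-17.600°) = -0.1630, so H₀ = 1.7346 rad = 99.38°.
Daylight = 2H₀/(2π) × 24.00 h = (1.7346/π) × 24.00 = 13.25 h.

13.25 h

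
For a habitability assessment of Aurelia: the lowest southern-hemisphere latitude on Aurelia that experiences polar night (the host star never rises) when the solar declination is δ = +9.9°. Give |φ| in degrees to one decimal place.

|φ| = 80.1°

Polar night requires cos H₀ = −tan φ tan δ ≥ 1, i.e. tan φ tan δ ≤ −1.
The boundary is |tan φ| · |tan δ| = 1, so |φ| = 90° − |δ| = 90° − 9.9° = 80.1° in the southern hemisphere.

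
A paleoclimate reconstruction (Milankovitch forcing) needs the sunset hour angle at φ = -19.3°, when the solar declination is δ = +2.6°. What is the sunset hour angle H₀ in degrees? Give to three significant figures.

cos H₀ = −tan φ · tan δ = −tan(-19.3°) × tan(+2.600°) = 0.0159, so H₀ = 1.5549 rad = 89.09°.

H₀ = 89.1°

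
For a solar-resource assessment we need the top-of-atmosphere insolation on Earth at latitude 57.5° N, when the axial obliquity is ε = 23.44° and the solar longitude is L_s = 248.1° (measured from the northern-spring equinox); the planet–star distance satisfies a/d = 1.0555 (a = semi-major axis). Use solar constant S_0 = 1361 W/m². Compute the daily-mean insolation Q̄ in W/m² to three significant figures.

Solar declination: sin δ = sin ε · sin L_s = sin 23.44° × sin 248.1° = -0.36908, so δ = -21.659°.
cos h₀ = −tan(+57.5°) tan(-21.659°) = 0.6234, h₀ = 0.8978 rad.
Bracket: h₀ sin ϕ sin δ + cos ϕ cos δ sin h₀ = 0.8978×0.84339×-0.36908 + 0.53730×0.92940×0.78194 = -0.279466 + 0.390475 = 0.111009.
Inverse-square distance factor (a/d)² = 1.0555² = 1.114080.
Q̄ = (S_0/π) × 1.114080 × [bracket] = (1361/π) × 1.114080 × 0.111009 = 53.58 W/m².

Q̄ ≈ 53.6 W/m²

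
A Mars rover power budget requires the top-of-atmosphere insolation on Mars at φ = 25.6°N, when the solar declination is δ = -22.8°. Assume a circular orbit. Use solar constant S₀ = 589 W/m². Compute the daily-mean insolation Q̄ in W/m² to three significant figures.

Q̄ ≈ 110 W/m²

cos H₀ = −tan(+25.6°) tan(-22.800°) = 0.2014, H₀ = 1.3680 rad.
Bracket: H₀ sin φ sin δ + cos φ cos δ sin H₀ = 1.3680×0.43209×-0.38752 + 0.90183×0.92186×0.97951 = -0.229063 + 0.814326 = 0.585263.
Q̄ = (S₀/π) × [bracket] = (589/π) × 0.585263 = 109.7 W/m².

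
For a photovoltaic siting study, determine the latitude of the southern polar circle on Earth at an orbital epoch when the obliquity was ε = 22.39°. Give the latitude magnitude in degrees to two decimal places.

The polar circle is the lowest latitude that experiences at least one full rotation of continuous darkness at the northern-summer solstice; it lies at |φ| = 90° − ε = 90° − 22.39° = 67.61°.

67.61°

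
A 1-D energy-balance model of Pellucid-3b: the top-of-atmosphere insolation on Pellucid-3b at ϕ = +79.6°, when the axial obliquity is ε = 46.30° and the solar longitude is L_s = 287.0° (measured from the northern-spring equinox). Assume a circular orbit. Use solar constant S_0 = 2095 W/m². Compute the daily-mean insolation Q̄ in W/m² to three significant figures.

Q̄ ≈ 0.00 W/m²

Solar declination: sin δ = sin ε · sin L_s = sin 46.30° × sin 287.0° = -0.69138, so δ = -43.739°.
cos h₀ = −tan(+79.6°) tan(-43.739°) = 5.2139 ≥ 1 ⇒ polar night, h₀ = 0 and Q̄ = 0.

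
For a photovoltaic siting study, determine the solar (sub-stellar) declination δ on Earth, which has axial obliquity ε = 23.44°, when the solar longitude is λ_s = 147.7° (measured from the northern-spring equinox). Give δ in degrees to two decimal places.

δ = +12.27°

sin δ = sin ε · sin λ_s = sin 23.44° × sin 147.7° = 0.212559.
δ = arcsin(0.212559) = +12.27°.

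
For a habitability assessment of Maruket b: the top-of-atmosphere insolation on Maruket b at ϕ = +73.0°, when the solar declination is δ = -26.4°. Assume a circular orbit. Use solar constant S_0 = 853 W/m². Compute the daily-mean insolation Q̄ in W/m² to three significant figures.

Q̄ ≈ 0.00 W/m²

cos h₀ = −tan(+73.0°) tan(-26.400°) = 1.6237 ≥ 1 ⇒ polar night, h₀ = 0 and Q̄ = 0.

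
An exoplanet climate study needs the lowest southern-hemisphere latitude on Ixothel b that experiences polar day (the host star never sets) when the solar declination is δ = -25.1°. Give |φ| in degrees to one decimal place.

|φ| = 64.9°

Polar day requires cos H₀ = −tan φ tan δ ≤ −1, i.e. tan φ tan δ ≥ 1.
The boundary is |tan φ| · |tan δ| = 1, so |φ| = 90° − |δ| = 90° − 25.1° = 64.9° in the southern hemisphere.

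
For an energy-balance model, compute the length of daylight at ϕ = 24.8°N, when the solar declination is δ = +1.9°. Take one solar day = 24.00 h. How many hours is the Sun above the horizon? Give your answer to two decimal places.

cos h₀ = −tan ϕ · tan δ = −tan(+24.8°) × tan(+1.900°) = -0.0153, so h₀ = 1.5861 rad = 90.88°.
Daylight = 2h₀/(2π) × 24.00 h = (1.5861/π) × 24.00 = 12.12 h.

12.12 h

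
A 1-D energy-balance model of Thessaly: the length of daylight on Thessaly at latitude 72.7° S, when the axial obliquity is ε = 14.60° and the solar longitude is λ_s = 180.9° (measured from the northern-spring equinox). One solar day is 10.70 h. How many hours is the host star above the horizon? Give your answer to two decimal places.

Solar declination: sin δ = sin ε · sin λ_s = sin 14.60° × sin 180.9° = -0.00396, so δ = -0.227°.
cos H₀ = −tan φ · tan δ = −tan(-72.7°) × tan(-0.227°) = -0.0127, so H₀ = 1.5835 rad = 90.73°.
Daylight = 2H₀/(2π) × 10.70 h = (1.5835/π) × 10.70 = 5.39 h.

5.39 h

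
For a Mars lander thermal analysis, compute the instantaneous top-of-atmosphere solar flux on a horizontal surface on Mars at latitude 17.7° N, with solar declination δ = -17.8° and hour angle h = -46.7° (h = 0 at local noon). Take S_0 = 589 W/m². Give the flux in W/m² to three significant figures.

cos θ_z = sin ϕ sin δ + cos ϕ cos δ cos h = -0.092941 + 0.622076 = 0.529135.
Flux = S_0 · cos θ_z = 589 × 0.529135 = 311.7 W/m².

312 W/m²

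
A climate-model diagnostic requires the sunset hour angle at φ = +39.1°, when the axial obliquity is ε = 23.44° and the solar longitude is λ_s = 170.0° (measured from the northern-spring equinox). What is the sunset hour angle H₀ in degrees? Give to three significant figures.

Solar declination: sin δ = sin ε · sin λ_s = sin 23.44° × sin 170.0° = 0.06908, so δ = +3.961°.
cos H₀ = −tan φ · tan δ = −tan(+39.1°) × tan(+3.961°) = -0.0563, so H₀ = 1.6271 rad = 93.23°.

H₀ = 93.2°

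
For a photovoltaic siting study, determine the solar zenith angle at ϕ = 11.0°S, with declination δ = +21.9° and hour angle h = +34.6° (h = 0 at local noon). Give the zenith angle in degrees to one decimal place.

cos θ_z = sin ϕ sin δ + cos ϕ cos δ cos h = -0.071169 + 0.749704 = 0.678535.
θ_z = arccos(0.678535) = 47.3°.

θ_z = 47.3°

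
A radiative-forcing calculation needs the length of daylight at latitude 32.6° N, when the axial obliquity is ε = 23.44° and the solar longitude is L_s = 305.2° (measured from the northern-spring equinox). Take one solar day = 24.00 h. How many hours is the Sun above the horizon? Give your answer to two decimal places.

10.31 h

Solar declination: sin δ = sin ε · sin L_s = sin 23.44° × sin 305.2° = -0.32505, so δ = -18.969°.
cos h₀ = −tan ϕ · tan δ = −tan(+32.6°) × tan(-18.969°) = 0.2198, so h₀ = 1.3492 rad = 77.30°.
Daylight = 2h₀/(2π) × 24.00 h = (1.3492/π) × 24.00 = 10.31 h.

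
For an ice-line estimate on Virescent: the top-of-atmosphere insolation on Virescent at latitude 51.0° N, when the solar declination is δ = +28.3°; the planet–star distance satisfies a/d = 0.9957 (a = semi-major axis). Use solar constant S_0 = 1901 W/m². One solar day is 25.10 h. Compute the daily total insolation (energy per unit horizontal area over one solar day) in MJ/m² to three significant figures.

cos h₀ = −tan(+51.0°) tan(+28.300°) = -0.6649, h₀ = 2.2982 rad.
Bracket: h₀ sin ϕ sin δ + cos ϕ cos δ sin h₀ = 2.2982×0.77715×0.47409 + 0.62932×0.88048×0.74691 = 0.846747 + 0.413866 = 1.260613.
Inverse-square distance factor (a/d)² = 0.9957² = 0.991418.
Q̄ = (S_0/π) × 0.991418 × [bracket] = (1901/π) × 0.991418 × 1.260613 = 756.26 W/m².
Daily total = Q̄ × 25.10 h × 3600 s/h = 756.26 × 25.10 × 3600 / 10⁶ = 68.34 MJ/m².

68.3 MJ/m²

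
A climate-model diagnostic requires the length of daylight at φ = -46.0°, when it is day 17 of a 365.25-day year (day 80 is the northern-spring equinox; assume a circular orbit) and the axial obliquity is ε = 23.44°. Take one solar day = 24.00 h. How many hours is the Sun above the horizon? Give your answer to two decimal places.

Solar longitude: λ_s = 360° × (17 − 80)/365.25 = -62.094°, i.e. -62.094° + 360° = 297.906°.
sin δ = sin 23.44° × sin 297.906° = -0.35153, so δ = -20.581°.
cos H₀ = −tan φ · tan δ = −tan(-46.0°) × tan(-20.581°) = -0.3888, so H₀ = 1.9702 rad = 112.88°.
Daylight = 2H₀/(2π) × 24.00 h = (1.9702/π) × 24.00 = 15.05 h.

15.05 h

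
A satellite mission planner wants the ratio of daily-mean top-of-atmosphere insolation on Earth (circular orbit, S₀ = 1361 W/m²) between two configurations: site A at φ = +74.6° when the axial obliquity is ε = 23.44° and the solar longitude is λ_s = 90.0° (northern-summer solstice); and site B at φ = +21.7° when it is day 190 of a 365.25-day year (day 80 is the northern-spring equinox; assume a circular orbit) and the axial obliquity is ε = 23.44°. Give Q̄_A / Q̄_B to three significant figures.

Q̄_A / Q̄_B ≈ 1.10

— Configuration A (φ=+74.6°):
Solar declination: sin δ = sin ε · sin λ_s = sin 23.44° × sin 90.0° = 0.39779, so δ = +23.440°.
cos H₀ = −tan(+74.6°) tan(+23.440°) = -1.5741 ≤ −1 ⇒ polar day, H₀ = π.
Bracket: H₀ sin φ sin δ + cos φ cos δ sin H₀ = 3.1416×0.96410×0.39779 + 0.26556×0.91748×0.00000 = 1.204833 + 0.000000 = 1.204833.
Q̄ = (S₀/π) × [bracket] = (1361/π) × 1.204833 = 521.96 W/m².
— Configuration B (φ=+21.7°):
Solar longitude: λ_s = 360° × (190 − 80)/365.25 = 108.419°.
sin δ = sin 23.44° × sin 108.419° = 0.37741, so δ = +22.173°.
cos H₀ = −tan(+21.7°) tan(+22.173°) = -0.1622, H₀ = 1.7337 rad.
Bracket: H₀ sin φ sin δ + cos φ cos δ sin H₀ = 1.7337×0.36975×0.37741 + 0.92913×0.92605×0.98676 = 0.241933 + 0.849029 = 1.090962.
Q̄ = (S₀/π) × [bracket] = (1361/π) × 1.090962 = 472.63 W/m².
Ratio Q̄_A / Q̄_B = 521.96 / 472.63 = 1.104.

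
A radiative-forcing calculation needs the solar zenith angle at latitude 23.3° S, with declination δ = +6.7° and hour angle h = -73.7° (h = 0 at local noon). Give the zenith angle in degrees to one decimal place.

cos θ_z = sin φ sin δ + cos φ cos δ cos h = -0.046149 + 0.256017 = 0.209868.
θ_z = arccos(0.209868) = 77.9°.

θ_z = 77.9°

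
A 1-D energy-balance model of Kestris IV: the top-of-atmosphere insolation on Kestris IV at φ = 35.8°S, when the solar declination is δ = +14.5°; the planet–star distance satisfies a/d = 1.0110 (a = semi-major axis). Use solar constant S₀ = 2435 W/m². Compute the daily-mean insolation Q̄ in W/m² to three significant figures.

Q̄ ≈ 451 W/m²

cos H₀ = −tan(-35.8°) tan(+14.500°) = 0.1865, H₀ = 1.3832 rad.
Bracket: H₀ sin φ sin δ + cos φ cos δ sin H₀ = 1.3832×-0.58496×0.25038 + 0.81106×0.96815×0.98245 = -0.202587 + 0.771447 = 0.568860.
Inverse-square distance factor (a/d)² = 1.0110² = 1.022121.
Q̄ = (S₀/π) × 1.022121 × [bracket] = (2435/π) × 1.022121 × 0.568860 = 450.7 W/m².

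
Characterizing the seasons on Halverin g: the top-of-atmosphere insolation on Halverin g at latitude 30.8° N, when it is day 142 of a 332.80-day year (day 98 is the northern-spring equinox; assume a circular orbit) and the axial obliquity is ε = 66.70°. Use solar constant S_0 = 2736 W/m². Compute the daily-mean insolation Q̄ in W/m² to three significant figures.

Q̄ ≈ 1.11e+03 W/m²

Solar longitude: L_s = 360° × (142 − 98)/332.80 = 47.596°.
sin δ = sin 66.70° × sin 47.596° = 0.67819, so δ = +42.702°.
cos h₀ = −tan(+30.8°) tan(+42.702°) = -0.5501, h₀ = 2.1533 rad.
Bracket: h₀ sin ϕ sin δ + cos ϕ cos δ sin h₀ = 2.1533×0.51204×0.67819 + 0.85896×0.73489×0.83508 = 0.747756 + 0.527137 = 1.274893.
Q̄ = (S_0/π) × [bracket] = (2736/π) × 1.274893 = 1110 W/m².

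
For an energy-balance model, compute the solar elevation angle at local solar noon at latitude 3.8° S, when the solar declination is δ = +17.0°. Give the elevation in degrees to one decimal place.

69.2°

At local noon the hour angle is zero, so the zenith angle equals |φ − δ| = |-3.8° − (+17.000°)| = 20.800°.
Elevation = 90° − 20.800° = 69.2°.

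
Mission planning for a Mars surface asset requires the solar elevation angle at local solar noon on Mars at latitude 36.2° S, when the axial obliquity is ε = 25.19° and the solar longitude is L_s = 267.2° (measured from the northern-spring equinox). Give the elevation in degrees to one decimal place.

Solar declination: sin δ = sin ε · sin L_s = sin 25.19° × sin 267.2° = -0.42511, so δ = -25.158°.
At local noon the hour angle is zero, so the zenith angle equals |ϕ − δ| = |-36.2° − (-25.158°)| = 11.042°.
Elevation = 90° − 11.042° = 79.0°.

79.0°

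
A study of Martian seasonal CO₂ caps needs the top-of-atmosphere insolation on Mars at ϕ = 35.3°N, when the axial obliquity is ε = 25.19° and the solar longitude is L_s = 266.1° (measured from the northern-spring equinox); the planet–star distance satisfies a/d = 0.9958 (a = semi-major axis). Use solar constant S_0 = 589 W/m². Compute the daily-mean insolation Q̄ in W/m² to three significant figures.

Q̄ ≈ 73.4 W/m²

Solar declination: sin δ = sin ε · sin L_s = sin 25.19° × sin 266.1° = -0.42464, so δ = -25.128°.
cos h₀ = −tan(+35.3°) tan(-25.128°) = 0.3321, h₀ = 1.2323 rad.
Bracket: h₀ sin ϕ sin δ + cos ϕ cos δ sin h₀ = 1.2323×0.57786×-0.42464 + 0.81614×0.90536×0.94325 = -0.302385 + 0.696968 = 0.394583.
Inverse-square distance factor (a/d)² = 0.9958² = 0.991618.
Q̄ = (S_0/π) × 0.991618 × [bracket] = (589/π) × 0.991618 × 0.394583 = 73.36 W/m².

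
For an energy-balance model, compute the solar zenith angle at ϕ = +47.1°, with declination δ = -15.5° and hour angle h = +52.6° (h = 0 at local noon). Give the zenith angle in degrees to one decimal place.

θ_z = 78.3°

cos θ_z = sin ϕ sin δ + cos ϕ cos δ cos h = -0.195764 + 0.398416 = 0.202652.
θ_z = arccos(0.202652) = 78.3°.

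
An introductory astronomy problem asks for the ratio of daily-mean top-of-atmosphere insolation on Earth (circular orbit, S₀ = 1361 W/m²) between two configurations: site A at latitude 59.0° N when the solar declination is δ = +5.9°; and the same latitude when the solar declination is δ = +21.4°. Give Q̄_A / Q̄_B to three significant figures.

Q̄_A / Q̄_B ≈ 0.611

— Configuration A (φ=+59.0°):
cos H₀ = −tan(+59.0°) tan(+5.900°) = -0.1720, H₀ = 1.7436 rad.
Bracket: H₀ sin φ sin δ + cos φ cos δ sin H₀ = 1.7436×0.85717×0.10279 + 0.51504×0.99470×0.98510 = 0.153626 + 0.504677 = 0.658303.
Q̄ = (S₀/π) × [bracket] = (1361/π) × 0.658303 = 285.19 W/m².
— Configuration B (φ=+59.0°):
cos H₀ = −tan(+59.0°) tan(+21.400°) = -0.6522, H₀ = 2.2813 rad.
Bracket: H₀ sin φ sin δ + cos φ cos δ sin H₀ = 2.2813×0.85717×0.36488 + 0.51504×0.93106×0.75803 = 0.713509 + 0.363501 = 1.077010.
Q̄ = (S₀/π) × [bracket] = (1361/π) × 1.077010 = 466.58 W/m².
Ratio Q̄_A / Q̄_B = 285.19 / 466.58 = 0.6112.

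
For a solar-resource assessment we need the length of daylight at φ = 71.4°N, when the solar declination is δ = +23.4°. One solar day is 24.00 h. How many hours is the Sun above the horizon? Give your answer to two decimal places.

24.00 h

Sunrise equation: cos H₀ = −tan φ · tan δ = -1.2859 ≤ −1, so the Sun never sets (polar day) and H₀ = π.
Daylight = 2H₀/(2π) × 24.00 h = (3.1416/π) × 24.00 = 24.00 h.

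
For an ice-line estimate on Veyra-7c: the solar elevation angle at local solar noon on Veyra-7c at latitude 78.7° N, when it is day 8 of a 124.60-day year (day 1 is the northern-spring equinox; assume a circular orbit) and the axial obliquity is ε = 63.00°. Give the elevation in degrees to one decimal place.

Solar longitude: L_s = 360° × (8 − 1)/124.60 = 20.225°.
sin δ = sin 63.00° × sin 20.225° = 0.30802, so δ = +17.940°.
At local noon the hour angle is zero, so the zenith angle equals |ϕ − δ| = |+78.7° − (+17.940°)| = 60.760°.
Elevation = 90° − 60.760° = 29.2°.

29.2°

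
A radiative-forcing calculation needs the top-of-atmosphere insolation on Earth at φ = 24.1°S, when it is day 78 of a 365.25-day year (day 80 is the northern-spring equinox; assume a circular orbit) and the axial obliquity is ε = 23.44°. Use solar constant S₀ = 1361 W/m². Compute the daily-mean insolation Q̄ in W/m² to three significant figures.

Q̄ ≈ 399 W/m²

Solar longitude: λ_s = 360° × (78 − 80)/365.25 = -1.971°, i.e. -1.971° + 360° = 358.029°.
sin δ = sin 23.44° × sin 358.029° = -0.01368, so δ = -0.784°.
cos H₀ = −tan(-24.1°) tan(-0.784°) = -0.0061, H₀ = 1.5769 rad.
Bracket: H₀ sin φ sin δ + cos φ cos δ sin H₀ = 1.5769×-0.40833×-0.01368 + 0.91283×0.99991×0.99998 = 0.008808 + 0.912730 = 0.921538.
Q̄ = (S₀/π) × [bracket] = (1361/π) × 0.921538 = 399.2 W/m².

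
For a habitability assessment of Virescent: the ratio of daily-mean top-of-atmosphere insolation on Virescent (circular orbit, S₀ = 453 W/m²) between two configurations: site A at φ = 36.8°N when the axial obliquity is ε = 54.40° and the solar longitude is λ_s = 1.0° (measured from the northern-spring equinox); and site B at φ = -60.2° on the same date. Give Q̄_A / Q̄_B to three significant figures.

Q̄_A / Q̄_B ≈ 1.70

— Configuration A (φ=+36.8°):
Solar declination: sin δ = sin ε · sin λ_s = sin 54.40° × sin 1.0° = 0.01419, so δ = +0.813°.
cos H₀ = −tan(+36.8°) tan(+0.813°) = -0.0106, H₀ = 1.5814 rad.
Bracket: H₀ sin φ sin δ + cos φ cos δ sin H₀ = 1.5814×0.59902×0.01419 + 0.80073×0.99990×0.99994 = 0.013442 + 0.800602 = 0.814044.
Q̄ = (S₀/π) × [bracket] = (453/π) × 0.814044 = 117.38 W/m².
— Configuration B (φ=-60.2°):
cos H₀ = −tan(-60.2°) tan(+0.813°) = 0.0248, H₀ = 1.5460 rad.
Bracket: H₀ sin φ sin δ + cos φ cos δ sin H₀ = 1.5460×-0.86777×0.01419 + 0.49697×0.99990×0.99969 = -0.019037 + 0.496766 = 0.477729.
Q̄ = (S₀/π) × [bracket] = (453/π) × 0.477729 = 68.886 W/m².
Ratio Q̄_A / Q̄_B = 117.38 / 68.886 = 1.704.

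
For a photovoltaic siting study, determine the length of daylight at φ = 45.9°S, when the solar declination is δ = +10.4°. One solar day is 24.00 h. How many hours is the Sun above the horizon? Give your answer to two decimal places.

10.54 h

cos H₀ = −tan φ · tan δ = −tan(-45.9°) × tan(+10.400°) = 0.1894, so H₀ = 1.3803 rad = 79.08°.
Daylight = 2H₀/(2π) × 24.00 h = (1.3803/π) × 24.00 = 10.54 h.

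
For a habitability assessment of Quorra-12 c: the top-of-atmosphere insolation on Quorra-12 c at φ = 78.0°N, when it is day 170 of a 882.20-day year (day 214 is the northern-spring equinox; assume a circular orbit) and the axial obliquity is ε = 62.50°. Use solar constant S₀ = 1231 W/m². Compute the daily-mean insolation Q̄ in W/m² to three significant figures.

Q̄ ≈ 0.00 W/m²

Solar longitude: λ_s = 360° × (170 − 214)/882.20 = -17.955°, i.e. -17.955° + 360° = 342.045°.
sin δ = sin 62.50° × sin 342.045° = -0.27344, so δ = -15.869°.
cos H₀ = −tan(+78.0°) tan(-15.869°) = 1.3374 ≥ 1 ⇒ polar night, H₀ = 0 and Q̄ = 0.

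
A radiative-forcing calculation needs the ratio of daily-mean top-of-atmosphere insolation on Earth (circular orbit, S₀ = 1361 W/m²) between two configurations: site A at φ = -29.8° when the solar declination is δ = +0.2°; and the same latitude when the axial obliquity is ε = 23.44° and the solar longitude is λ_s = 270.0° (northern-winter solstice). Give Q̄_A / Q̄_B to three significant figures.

Q̄_A / Q̄_B ≈ 0.765

— Configuration A (φ=-29.8°):
cos H₀ = −tan(-29.8°) tan(+0.200°) = 0.0020, H₀ = 1.5688 rad.
Bracket: H₀ sin φ sin δ + cos φ cos δ sin H₀ = 1.5688×-0.49697×0.00349 + 0.86777×0.99999×1.00000 = -0.002721 + 0.867761 = 0.865040.
Q̄ = (S₀/π) × [bracket] = (1361/π) × 0.865040 = 374.75 W/m².
— Configuration B (φ=-29.8°):
Solar declination: sin δ = sin ε · sin λ_s = sin 23.44° × sin 270.0° = -0.39779, so δ = -23.440°.
cos H₀ = −tan(-29.8°) tan(-23.440°) = -0.2483, H₀ = 1.8217 rad.
Bracket: H₀ sin φ sin δ + cos φ cos δ sin H₀ = 1.8217×-0.49697×-0.39779 + 0.86777×0.91748×0.96868 = 0.360131 + 0.771226 = 1.131357.
Q̄ = (S₀/π) × [bracket] = (1361/π) × 1.131357 = 490.13 W/m².
Ratio Q̄_A / Q̄_B = 374.75 / 490.13 = 0.7646.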